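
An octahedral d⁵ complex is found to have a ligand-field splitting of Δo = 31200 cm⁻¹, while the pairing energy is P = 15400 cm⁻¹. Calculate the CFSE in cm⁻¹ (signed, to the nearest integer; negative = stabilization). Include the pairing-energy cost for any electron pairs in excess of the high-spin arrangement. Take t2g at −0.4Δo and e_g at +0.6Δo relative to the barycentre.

-31600

Since Δo = 31200 cm⁻¹ > P = 15400 cm⁻¹, the complex adopts the low-spin configuration.
Configuration: t2g^5 e_g^0.
Orbital CFSE = -2.0Δo = -2.0 × 31200 = -62400 cm⁻¹.
Excess pairs vs high-spin: 2 − 0 = 2; pairing cost = +30800 cm⁻¹.
Net CFSE = -62400 + 30800 = -31600 cm⁻¹.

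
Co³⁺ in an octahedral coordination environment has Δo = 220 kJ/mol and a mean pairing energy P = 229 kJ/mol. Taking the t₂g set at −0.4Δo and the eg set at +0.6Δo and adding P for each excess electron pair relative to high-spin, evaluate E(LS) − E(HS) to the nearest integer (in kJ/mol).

18

Co sits in group 9; removing 3 electrons leaves Co³⁺ with 9 − 3 = 6 d electrons.
High-spin: t₂g⁴ eg², CFSE = -0.4Δo = -88 kJ/mol.
For low-spin the configuration is t₂g⁶ eg⁰: orbital energy -2.4 × 220 = -528 kJ/mol, and 2 additional pairs relative to high-spin add 458 kJ/mol, giving -70 kJ/mol.
The difference is -70 − (-88) = 18 kJ/mol, so high-spin lies lower.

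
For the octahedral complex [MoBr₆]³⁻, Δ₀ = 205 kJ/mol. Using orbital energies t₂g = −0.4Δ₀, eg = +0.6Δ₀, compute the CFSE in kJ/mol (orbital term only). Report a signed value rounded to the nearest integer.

Each Br⁻ contributes -1; 6 × (-1) = -6. With overall charge -3, Mo is in the +3 oxidation state.
Mo sits in group 6; removing 3 electrons leaves Mo³⁺ with 6 − 3 = 3 d electrons.
Electron filling gives t₂g³ eg⁰.
The orbital stabilization is -1.2Δ₀ = -1.2 × 205 = -246 kJ/mol.

-246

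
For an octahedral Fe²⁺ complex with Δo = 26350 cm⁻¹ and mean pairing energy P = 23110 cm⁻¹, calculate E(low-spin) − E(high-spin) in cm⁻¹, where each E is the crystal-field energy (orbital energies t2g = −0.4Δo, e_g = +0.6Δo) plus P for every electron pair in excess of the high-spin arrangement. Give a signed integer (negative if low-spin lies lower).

Fe sits in group 8; removing 2 electrons leaves Fe²⁺ with 8 − 2 = 6 d electrons.
High-spin: t2g^4 e_g^2, CFSE = -0.4Δo = -10540 cm⁻¹.
For low-spin the configuration is t2g^6 e_g^0: orbital energy -2.4 × 26350 = -63240 cm⁻¹, and 2 additional pairs relative to high-spin add 46220 cm⁻¹, giving -17020 cm⁻¹.
Thus E(LS) − E(HS) = -6480 cm⁻¹.

-6480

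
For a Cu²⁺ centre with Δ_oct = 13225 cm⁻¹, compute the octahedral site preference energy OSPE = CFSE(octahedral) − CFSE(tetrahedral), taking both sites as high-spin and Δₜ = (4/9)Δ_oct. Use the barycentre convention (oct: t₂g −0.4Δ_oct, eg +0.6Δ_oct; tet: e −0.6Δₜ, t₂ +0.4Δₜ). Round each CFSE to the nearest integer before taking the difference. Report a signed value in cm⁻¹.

Cu is in group 11, so Cu²⁺ is d⁹ (11 − 2 = 9).
Octahedral (high-spin): t2g^6 e_g^3, CFSE = 6(−0.4) + 3(+0.6) = -0.6Δ_oct = -0.6 × 13225 = -7935 cm⁻¹.
In a tetrahedral site the filling is e^4 t2^5: CFSE(tet) = -0.4Δₜ = -0.4 × (4/9)(13225) = -2351 cm⁻¹.
Subtracting, OSPE = -7935 − (-2351) = -5584 cm⁻¹.

-5584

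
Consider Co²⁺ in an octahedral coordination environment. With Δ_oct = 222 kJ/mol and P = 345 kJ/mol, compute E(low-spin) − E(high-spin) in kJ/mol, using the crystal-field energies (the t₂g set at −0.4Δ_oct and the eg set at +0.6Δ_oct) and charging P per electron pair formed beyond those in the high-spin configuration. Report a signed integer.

Co sits in group 9; removing 2 electrons leaves Co²⁺ with 9 − 2 = 7 d electrons.
High-spin d⁷ fills as t₂g⁵ eg² with CFSE 5(−0.4) + 2(+0.6) = -0.8Δ_oct = -178 kJ/mol.
Low-spin t₂g⁶ eg¹ gives -1.8Δ_oct = -400 kJ/mol, but forming 1 extra pair costs 1P = 345 kJ/mol, so E(LS) = -400 + 345 = -55 kJ/mol.
Thus E(LS) − E(HS) = 123 kJ/mol.

123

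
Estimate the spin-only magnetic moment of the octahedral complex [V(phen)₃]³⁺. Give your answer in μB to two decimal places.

2.83 μB

phen is neutral, so the +3 overall charge sits on V: oxidation state +3.
V is in group 5, so V³⁺ is d² (5 − 3 = 2).
Configuration: t2g^2 e_g^0 → 2 unpaired electrons.
μ(spin-only) = √[2(2+2)] = √8 ≈ 2.83 μB.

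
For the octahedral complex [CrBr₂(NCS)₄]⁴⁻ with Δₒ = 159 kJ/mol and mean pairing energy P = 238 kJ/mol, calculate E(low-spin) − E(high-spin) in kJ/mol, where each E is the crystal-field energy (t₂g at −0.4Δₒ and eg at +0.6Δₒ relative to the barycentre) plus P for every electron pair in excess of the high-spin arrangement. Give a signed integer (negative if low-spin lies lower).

Ligand charges: 2×(-1) from Br⁻ and 4×(-1) from NCS⁻ sum to -6; with overall charge -4, Cr is +2.
Cr sits in group 6; removing 2 electrons leaves Cr²⁺ with 6 − 2 = 4 d electrons.
High-spin d⁴ fills as t₂g³ eg¹ with CFSE 3(−0.4) + 1(+0.6) = -0.6Δₒ = -95 kJ/mol.
For low-spin the configuration is t₂g⁴ eg⁰: orbital energy -1.6 × 159 = -254 kJ/mol, and 1 additional pair relative to high-spin adds 238 kJ/mol, giving -16 kJ/mol.
The difference is -16 − (-95) = 79 kJ/mol, so high-spin lies lower.

79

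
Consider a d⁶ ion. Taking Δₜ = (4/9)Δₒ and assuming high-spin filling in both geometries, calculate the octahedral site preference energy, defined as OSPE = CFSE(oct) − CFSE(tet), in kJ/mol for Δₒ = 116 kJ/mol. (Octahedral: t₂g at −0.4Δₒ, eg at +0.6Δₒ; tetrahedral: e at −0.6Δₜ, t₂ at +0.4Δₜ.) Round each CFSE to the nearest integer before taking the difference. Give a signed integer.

In an octahedral site d⁶ (HS) is t₂g⁴ eg², giving CFSE(oct) = -0.4Δₒ = -46 kJ/mol.
In a tetrahedral site the filling is e³ t₂³: CFSE(tet) = -0.6Δₜ = -0.6 × (4/9)(116) = -31 kJ/mol.
OSPE = CFSE(oct) − CFSE(tet) = -46 − (-31) = -15 kJ/mol.

-15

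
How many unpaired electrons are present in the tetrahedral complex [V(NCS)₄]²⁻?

Each NCS⁻ contributes -1; 4 × (-1) = -4. With overall charge -2, V is in the +2 oxidation state.
V sits in group 5; removing 2 electrons leaves V²⁺ with 5 − 2 = 3 d electrons.
With tetrahedral geometry the complex is necessarily high-spin.
Configuration: e² t₂¹, giving 3 unpaired electrons.

3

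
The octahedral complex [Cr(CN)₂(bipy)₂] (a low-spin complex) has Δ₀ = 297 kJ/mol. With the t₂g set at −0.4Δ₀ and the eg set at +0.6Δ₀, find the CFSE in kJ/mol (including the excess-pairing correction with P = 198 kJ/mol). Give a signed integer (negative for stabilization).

Ligand charges: 2×(-1) from CN⁻ and 2×(+0) from bipy sum to -2; with overall charge +0, Cr is +2.
Cr²⁺: group 6, so d-count = 6 − 2 = 4.
Electron filling gives t₂g⁴ eg⁰.
Orbital CFSE = 4(-0.4) + 0(0.6) = -1.6Δ₀ = -1.6 × 297 = -475 kJ/mol.
Relative to high-spin t₂g³ eg¹ (0 paired), the low-spin configuration has 1 additional pair, contributing +1 × 198 = +198 kJ/mol.
Combining: -475 + 198 = -277 kJ/mol.

-277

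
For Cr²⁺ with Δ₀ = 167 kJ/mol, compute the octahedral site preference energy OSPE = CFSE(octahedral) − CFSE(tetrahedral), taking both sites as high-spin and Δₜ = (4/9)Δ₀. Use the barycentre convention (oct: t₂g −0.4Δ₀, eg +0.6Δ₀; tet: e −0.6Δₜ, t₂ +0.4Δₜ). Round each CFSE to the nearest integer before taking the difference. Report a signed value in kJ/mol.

-70

Cr²⁺: group 6, so d-count = 6 − 2 = 4.
Octahedral (high-spin): t₂g³ eg¹, CFSE = 3(−0.4) + 1(+0.6) = -0.6Δ₀ = -0.6 × 167 = -100 kJ/mol.
Tetrahedral e² t₂² gives -0.4Δₜ = -0.4 × (4/9) × 167 = -30 kJ/mol.
OSPE = CFSE(oct) − CFSE(tet) = -100 − (-30) = -70 kJ/mol.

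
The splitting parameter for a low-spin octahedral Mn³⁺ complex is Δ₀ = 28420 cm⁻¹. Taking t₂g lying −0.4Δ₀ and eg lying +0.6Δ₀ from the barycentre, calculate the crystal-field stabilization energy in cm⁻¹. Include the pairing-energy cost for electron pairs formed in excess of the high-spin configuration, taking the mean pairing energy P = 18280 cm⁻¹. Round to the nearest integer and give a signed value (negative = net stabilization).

-27192

Mn sits in group 7; removing 3 electrons leaves Mn³⁺ with 7 − 3 = 4 d electrons.
The d⁴ electrons fill as t₂g⁴ eg⁰.
Orbital CFSE = 4(-0.4) + 0(0.6) = -1.6Δ₀ = -1.6 × 28420 = -45472 cm⁻¹.
Relative to high-spin t₂g³ eg¹ (0 paired), the low-spin configuration has 1 additional pair, contributing +1 × 18280 = +18280 cm⁻¹.
Combining: -45472 + 18280 = -27192 cm⁻¹.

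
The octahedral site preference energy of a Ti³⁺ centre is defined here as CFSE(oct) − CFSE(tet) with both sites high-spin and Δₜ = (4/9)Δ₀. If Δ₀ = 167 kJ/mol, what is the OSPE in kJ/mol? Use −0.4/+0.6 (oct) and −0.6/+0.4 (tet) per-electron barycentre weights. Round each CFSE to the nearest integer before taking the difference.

-22

Group 4 minus oxidation state +3 gives a d¹ configuration for Ti³⁺.
Octahedral (high-spin): t₂g¹ eg⁰, CFSE = 1(−0.4) + 0(+0.6) = -0.4Δ₀ = -0.4 × 167 = -67 kJ/mol.
Tetrahedral: e¹ t₂⁰, CFSE = 1(−0.6) + 0(+0.4) = -0.6Δₜ = -0.6 × (4/9) × 167 = -45 kJ/mol.
Subtracting, OSPE = -67 − (-45) = -22 kJ/mol.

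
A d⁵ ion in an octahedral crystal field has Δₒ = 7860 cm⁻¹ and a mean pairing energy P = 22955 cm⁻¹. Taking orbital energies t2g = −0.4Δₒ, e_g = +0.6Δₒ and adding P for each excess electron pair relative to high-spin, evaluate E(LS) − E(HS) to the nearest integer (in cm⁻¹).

High-spin: t2g^3 e_g^2, CFSE = 0.0Δₒ = 0 cm⁻¹.
Low-spin t2g^5 e_g^0 gives -2.0Δₒ = -15720 cm⁻¹, but forming 2 extra pairs costs 2P = 45910 cm⁻¹, so E(LS) = -15720 + 45910 = 30190 cm⁻¹.
E(LS) − E(HS) = 30190 − (0) = 30190 cm⁻¹.

30190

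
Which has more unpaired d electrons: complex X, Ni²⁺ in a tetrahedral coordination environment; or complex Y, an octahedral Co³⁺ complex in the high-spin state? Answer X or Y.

Y

X: Group 10 minus oxidation state +2 gives a d⁸ configuration for Ni²⁺; Tetrahedral splitting is small, so the complex is high-spin; e⁴ t₂⁴ → 2 unpaired.
Y: Co sits in group 9; removing 3 electrons leaves Co³⁺ with 9 − 3 = 6 d electrons; t2g^4 e_g^2 → 4 unpaired.
So Y has more unpaired electrons.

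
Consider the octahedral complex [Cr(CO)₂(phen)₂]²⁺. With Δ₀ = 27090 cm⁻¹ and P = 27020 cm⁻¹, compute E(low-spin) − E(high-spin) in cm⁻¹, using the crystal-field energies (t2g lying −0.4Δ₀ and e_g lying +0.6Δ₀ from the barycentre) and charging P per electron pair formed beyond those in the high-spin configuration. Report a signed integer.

Ligand charges: 2×(+0) from CO and 2×(+0) from phen sum to +0; with overall charge +2, Cr is +2.
Group 6 minus oxidation state +2 gives a d⁴ configuration for Cr²⁺.
In the high-spin limit (t2g^3 e_g^1) the orbital term is -0.6Δ₀ = -16254 cm⁻¹, with no excess pairing.
For low-spin the configuration is t2g^4 e_g^0: orbital energy -1.6 × 27090 = -43344 cm⁻¹, and 1 additional pair relative to high-spin adds 27020 cm⁻¹, giving -16324 cm⁻¹.
E(LS) − E(HS) = -16324 − (-16254) = -70 cm⁻¹.

-70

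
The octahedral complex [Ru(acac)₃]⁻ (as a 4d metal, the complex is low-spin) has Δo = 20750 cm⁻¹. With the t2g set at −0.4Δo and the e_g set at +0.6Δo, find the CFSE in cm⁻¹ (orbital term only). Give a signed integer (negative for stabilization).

-49800

Each acac⁻ contributes -1; 3 × (-1) = -3. With overall charge -1, Ru is in the +2 oxidation state.
Ru sits in group 8; removing 2 electrons leaves Ru²⁺ with 8 − 2 = 6 d electrons.
Electron filling gives t2g^6 e_g^0.
Orbital CFSE = 6(-0.4) + 0(0.6) = -2.4Δo = -2.4 × 20750 = -49800 cm⁻¹.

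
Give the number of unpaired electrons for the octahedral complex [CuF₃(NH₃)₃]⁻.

Ligand charges: 3×(-1) from F⁻ and 3×(+0) from NH₃ sum to -3; with overall charge -1, Cu is +2.
Cu²⁺: group 11, so d-count = 11 − 2 = 9.
Configuration: t2g^6 e_g^3, giving 1 unpaired electron.

1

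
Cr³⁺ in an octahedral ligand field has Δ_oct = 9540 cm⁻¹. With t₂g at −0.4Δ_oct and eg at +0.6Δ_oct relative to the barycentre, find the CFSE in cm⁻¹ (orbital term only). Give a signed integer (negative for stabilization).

Cr sits in group 6; removing 3 electrons leaves Cr³⁺ with 6 − 3 = 3 d electrons.
Configuration: t₂g³ eg⁰.
CFSE(orbital) = 3×(-0.4Δ_oct) + 0×(0.6Δ_oct) = -1.2Δ_oct; with Δ_oct = 9540 cm⁻¹ that is -11448 cm⁻¹.

-11448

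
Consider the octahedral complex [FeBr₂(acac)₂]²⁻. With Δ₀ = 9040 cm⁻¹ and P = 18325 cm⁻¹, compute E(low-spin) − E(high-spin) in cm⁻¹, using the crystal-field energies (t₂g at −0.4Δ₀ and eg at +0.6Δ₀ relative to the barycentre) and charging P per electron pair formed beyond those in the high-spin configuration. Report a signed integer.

18570

Ligand charges: 2×(-1) from Br⁻ and 2×(-1) from acac⁻ sum to -4; with overall charge -2, Fe is +2.
Fe is in group 8, so Fe²⁺ is d⁶ (8 − 2 = 6).
High-spin d⁶ fills as t₂g⁴ eg² with CFSE 4(−0.4) + 2(+0.6) = -0.4Δ₀ = -3616 cm⁻¹.
For low-spin the configuration is t₂g⁶ eg⁰: orbital energy -2.4 × 9040 = -21696 cm⁻¹, and 2 additional pairs relative to high-spin add 36650 cm⁻¹, giving 14954 cm⁻¹.
E(LS) − E(HS) = 14954 − (-3616) = 18570 cm⁻¹.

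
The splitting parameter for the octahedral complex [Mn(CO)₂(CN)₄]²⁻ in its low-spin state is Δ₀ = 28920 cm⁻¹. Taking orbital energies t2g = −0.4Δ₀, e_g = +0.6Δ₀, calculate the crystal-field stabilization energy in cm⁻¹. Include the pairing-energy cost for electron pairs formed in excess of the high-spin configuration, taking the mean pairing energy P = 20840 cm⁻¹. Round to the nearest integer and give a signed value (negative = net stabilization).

-16160

Ligand charges: 2×(+0) from CO and 4×(-1) from CN⁻ sum to -4; with overall charge -2, Mn is +2.
Group 7 minus oxidation state +2 gives a d⁵ configuration for Mn²⁺.
Electron filling gives t2g^5 e_g^0.
The orbital stabilization is -2.0Δ₀ = -2.0 × 28920 = -57840 cm⁻¹.
Relative to high-spin t2g^3 e_g^2 (0 paired), the low-spin configuration has 2 additional pairs, contributing +2 × 20840 = +41680 cm⁻¹.
Combining: -57840 + 41680 = -16160 cm⁻¹.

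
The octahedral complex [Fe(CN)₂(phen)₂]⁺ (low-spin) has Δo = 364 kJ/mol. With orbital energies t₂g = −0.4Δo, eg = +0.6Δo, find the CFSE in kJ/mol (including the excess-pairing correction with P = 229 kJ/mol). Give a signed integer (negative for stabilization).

Ligand charges: 2×(-1) from CN⁻ and 2×(+0) from phen sum to -2; with overall charge +1, Fe is +3.
Fe sits in group 8; removing 3 electrons leaves Fe³⁺ with 8 − 3 = 5 d electrons.
Configuration: t₂g⁵ eg⁰.
Orbital CFSE = 5(-0.4) + 0(0.6) = -2.0Δo = -2.0 × 364 = -728 kJ/mol.
High-spin d⁵ would be t₂g³ eg² with 0 pairs; low-spin has 2, so 2 excess pairs cost +2P = +458 kJ/mol.
Combining: -728 + 458 = -270 kJ/mol.

-270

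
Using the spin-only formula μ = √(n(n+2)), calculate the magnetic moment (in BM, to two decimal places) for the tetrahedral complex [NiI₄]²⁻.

2.83 BM

Each I⁻ contributes -1; 4 × (-1) = -4. With overall charge -2, Ni is in the +2 oxidation state.
Group 10 minus oxidation state +2 gives a d⁸ configuration for Ni²⁺.
With tetrahedral geometry the complex is necessarily high-spin.
Configuration: e^4 t2^4 → 2 unpaired electrons.
μ(spin-only) = √[2(2+2)] = √8 ≈ 2.83 BM.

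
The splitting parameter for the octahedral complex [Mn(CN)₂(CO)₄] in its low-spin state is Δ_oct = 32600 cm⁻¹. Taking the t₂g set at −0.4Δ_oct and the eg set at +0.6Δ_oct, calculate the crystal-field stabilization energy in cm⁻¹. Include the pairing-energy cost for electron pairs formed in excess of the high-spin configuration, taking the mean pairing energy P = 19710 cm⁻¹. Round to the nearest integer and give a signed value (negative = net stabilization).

-25780

Ligand charges: 2×(-1) from CN⁻ and 4×(+0) from CO sum to -2; with overall charge +0, Mn is +2.
Mn is in group 7, so Mn²⁺ is d⁵ (7 − 2 = 5).
Electron filling gives t₂g⁵ eg⁰.
The orbital stabilization is -2.0Δ_oct = -2.0 × 32600 = -65200 cm⁻¹.
High-spin d⁵ would be t₂g³ eg² with 0 pairs; low-spin has 2, so 2 excess pairs cost +2P = +39420 cm⁻¹.
Combining: -65200 + 39420 = -25780 cm⁻¹.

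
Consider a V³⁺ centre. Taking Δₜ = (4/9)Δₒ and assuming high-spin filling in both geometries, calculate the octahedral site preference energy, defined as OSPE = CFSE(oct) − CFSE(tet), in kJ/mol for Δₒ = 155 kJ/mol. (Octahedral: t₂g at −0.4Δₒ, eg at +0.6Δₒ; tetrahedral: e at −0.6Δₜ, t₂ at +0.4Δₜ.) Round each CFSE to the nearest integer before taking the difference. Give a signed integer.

-41

Group 5 minus oxidation state +3 gives a d² configuration for V³⁺.
Octahedral (high-spin): t₂g² eg⁰, CFSE = 2(−0.4) + 0(+0.6) = -0.8Δₒ = -0.8 × 155 = -124 kJ/mol.
In a tetrahedral site the filling is e² t₂⁰: CFSE(tet) = -1.2Δₜ = -1.2 × (4/9)(155) = -83 kJ/mol.
OSPE = -124 − (-83) = -41 kJ/mol.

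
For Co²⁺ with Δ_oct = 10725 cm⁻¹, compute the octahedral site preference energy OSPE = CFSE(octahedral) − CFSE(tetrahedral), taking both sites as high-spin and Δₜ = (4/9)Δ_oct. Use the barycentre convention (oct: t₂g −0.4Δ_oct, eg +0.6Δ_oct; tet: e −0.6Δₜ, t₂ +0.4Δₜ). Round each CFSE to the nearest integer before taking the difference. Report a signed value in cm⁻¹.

Group 9 minus oxidation state +2 gives a d⁷ configuration for Co²⁺.
Octahedral high-spin t2g^5 e_g^2: CFSE = -0.8 × 10725 = -8580 cm⁻¹.
Tetrahedral e^4 t2^3 gives -1.2Δₜ = -1.2 × (4/9) × 10725 = -5720 cm⁻¹.
OSPE = CFSE(oct) − CFSE(tet) = -8580 − (-5720) = -2860 cm⁻¹.

-2860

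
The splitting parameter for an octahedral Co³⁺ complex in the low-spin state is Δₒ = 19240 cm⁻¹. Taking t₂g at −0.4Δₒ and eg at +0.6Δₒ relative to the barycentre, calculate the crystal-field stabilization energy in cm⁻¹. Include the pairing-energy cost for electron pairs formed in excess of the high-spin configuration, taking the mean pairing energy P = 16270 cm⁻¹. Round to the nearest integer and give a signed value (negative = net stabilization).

-13636

Co³⁺: group 9, so d-count = 9 − 3 = 6.
Configuration: t₂g⁶ eg⁰.
The orbital stabilization is -2.4Δₒ = -2.4 × 19240 = -46176 cm⁻¹.
High-spin d⁶ would be t₂g⁴ eg² with 1 pair; low-spin has 3, so 2 excess pairs cost +2P = +32540 cm⁻¹.
Combining: -46176 + 32540 = -13636 cm⁻¹.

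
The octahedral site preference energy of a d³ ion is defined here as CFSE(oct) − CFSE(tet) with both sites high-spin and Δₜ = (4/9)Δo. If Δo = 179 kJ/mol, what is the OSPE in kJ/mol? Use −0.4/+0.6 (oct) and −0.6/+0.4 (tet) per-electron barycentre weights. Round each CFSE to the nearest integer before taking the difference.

In an octahedral site d³ (HS) is t2g^3 e_g^0, giving CFSE(oct) = -1.2Δo = -215 kJ/mol.
Tetrahedral: e^2 t2^1, CFSE = 2(−0.6) + 1(+0.4) = -0.8Δₜ = -0.8 × (4/9) × 179 = -64 kJ/mol.
Subtracting, OSPE = -215 − (-64) = -151 kJ/mol.

-151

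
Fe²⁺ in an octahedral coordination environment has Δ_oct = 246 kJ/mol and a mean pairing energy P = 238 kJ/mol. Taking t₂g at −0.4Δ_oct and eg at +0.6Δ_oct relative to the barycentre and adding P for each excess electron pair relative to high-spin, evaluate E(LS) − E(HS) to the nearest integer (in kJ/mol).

-16

Fe²⁺: group 8, so d-count = 8 − 2 = 6.
High-spin d⁶ fills as t₂g⁴ eg² with CFSE 4(−0.4) + 2(+0.6) = -0.4Δ_oct = -98 kJ/mol.
For low-spin the configuration is t₂g⁶ eg⁰: orbital energy -2.4 × 246 = -590 kJ/mol, and 2 additional pairs relative to high-spin add 476 kJ/mol, giving -114 kJ/mol.
E(LS) − E(HS) = -114 − (-98) = -16 kJ/mol.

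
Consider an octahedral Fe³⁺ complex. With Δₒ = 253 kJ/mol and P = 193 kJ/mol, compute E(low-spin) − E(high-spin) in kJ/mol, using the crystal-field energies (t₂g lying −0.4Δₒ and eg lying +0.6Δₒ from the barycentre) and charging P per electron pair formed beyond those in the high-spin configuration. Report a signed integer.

-120

Fe³⁺: group 8, so d-count = 8 − 3 = 5.
High-spin: t₂g³ eg², CFSE = 0.0Δₒ = 0 kJ/mol.
For low-spin the configuration is t₂g⁵ eg⁰: orbital energy -2.0 × 253 = -506 kJ/mol, and 2 additional pairs relative to high-spin add 386 kJ/mol, giving -120 kJ/mol.
Thus E(LS) − E(HS) = -120 kJ/mol.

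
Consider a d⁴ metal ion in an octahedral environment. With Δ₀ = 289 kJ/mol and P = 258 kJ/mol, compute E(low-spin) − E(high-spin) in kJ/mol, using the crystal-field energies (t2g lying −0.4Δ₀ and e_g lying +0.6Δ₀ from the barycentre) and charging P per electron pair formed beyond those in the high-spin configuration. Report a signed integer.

-31

High-spin: t2g^3 e_g^1, CFSE = -0.6Δ₀ = -173 kJ/mol.
Low-spin t2g^4 e_g^0 gives -1.6Δ₀ = -462 kJ/mol, but forming 1 extra pair costs 1P = 258 kJ/mol, so E(LS) = -462 + 258 = -204 kJ/mol.
The difference is -204 − (-173) = -31 kJ/mol, so low-spin lies lower.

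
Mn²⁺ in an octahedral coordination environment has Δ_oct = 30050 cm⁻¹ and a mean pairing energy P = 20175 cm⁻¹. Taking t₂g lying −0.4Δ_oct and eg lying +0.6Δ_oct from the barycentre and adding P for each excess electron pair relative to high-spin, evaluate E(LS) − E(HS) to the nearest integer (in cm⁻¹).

-19750

Mn²⁺: group 7, so d-count = 7 − 2 = 5.
In the high-spin limit (t₂g³ eg²) the orbital term is 0.0Δ_oct = 0 cm⁻¹, with no excess pairing.
Low-spin t₂g⁵ eg⁰ gives -2.0Δ_oct = -60100 cm⁻¹, but forming 2 extra pairs costs 2P = 40350 cm⁻¹, so E(LS) = -60100 + 40350 = -19750 cm⁻¹.
Thus E(LS) − E(HS) = -19750 cm⁻¹.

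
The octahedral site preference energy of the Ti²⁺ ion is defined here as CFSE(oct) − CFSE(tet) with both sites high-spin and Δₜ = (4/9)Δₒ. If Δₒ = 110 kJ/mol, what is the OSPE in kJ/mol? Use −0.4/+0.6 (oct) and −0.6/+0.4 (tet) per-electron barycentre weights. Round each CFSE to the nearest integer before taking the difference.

-29

Ti²⁺: group 4, so d-count = 4 − 2 = 2.
Octahedral (high-spin): t₂g² eg⁰, CFSE = 2(−0.4) + 0(+0.6) = -0.8Δₒ = -0.8 × 110 = -88 kJ/mol.
Tetrahedral e² t₂⁰ gives -1.2Δₜ = -1.2 × (4/9) × 110 = -59 kJ/mol.
OSPE = -88 − (-59) = -29 kJ/mol.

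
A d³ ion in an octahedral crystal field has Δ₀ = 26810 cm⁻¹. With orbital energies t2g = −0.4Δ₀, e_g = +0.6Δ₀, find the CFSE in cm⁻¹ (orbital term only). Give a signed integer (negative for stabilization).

Configuration: t2g^3 e_g^0.
CFSE(orbital) = 3×(-0.4Δ₀) + 0×(0.6Δ₀) = -1.2Δ₀; with Δ₀ = 26810 cm⁻¹ that is -32172 cm⁻¹.

-32172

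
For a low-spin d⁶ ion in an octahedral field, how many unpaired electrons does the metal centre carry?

0

Configuration: t₂g⁶ eg⁰, giving 0 unpaired electrons.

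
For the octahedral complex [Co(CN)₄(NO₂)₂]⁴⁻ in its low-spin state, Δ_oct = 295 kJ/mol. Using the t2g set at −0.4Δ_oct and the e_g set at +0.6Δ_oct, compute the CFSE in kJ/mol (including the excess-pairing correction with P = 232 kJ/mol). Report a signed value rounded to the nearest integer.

-299

Ligand charges: 4×(-1) from CN⁻ and 2×(-1) from NO₂⁻ sum to -6; with overall charge -4, Co is +2.
Co²⁺: group 9, so d-count = 9 − 2 = 7.
The d⁷ electrons fill as t2g^6 e_g^1.
CFSE(orbital) = 6×(-0.4Δ_oct) + 1×(0.6Δ_oct) = -1.8Δ_oct; with Δ_oct = 295 kJ/mol that is -531 kJ/mol.
High-spin d⁷ would be t2g^5 e_g^2 with 2 pairs; low-spin has 3, so 1 excess pair costs +1P = +232 kJ/mol.
Net CFSE = -531 + 232 = -299 kJ/mol.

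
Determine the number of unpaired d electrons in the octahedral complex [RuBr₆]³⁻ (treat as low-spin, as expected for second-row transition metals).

1

Each Br⁻ contributes -1; 6 × (-1) = -6. With overall charge -3, Ru is in the +3 oxidation state.
Ru sits in group 8; removing 3 electrons leaves Ru³⁺ with 8 − 3 = 5 d electrons.
Configuration: t₂g⁵ eg⁰, giving 1 unpaired electron.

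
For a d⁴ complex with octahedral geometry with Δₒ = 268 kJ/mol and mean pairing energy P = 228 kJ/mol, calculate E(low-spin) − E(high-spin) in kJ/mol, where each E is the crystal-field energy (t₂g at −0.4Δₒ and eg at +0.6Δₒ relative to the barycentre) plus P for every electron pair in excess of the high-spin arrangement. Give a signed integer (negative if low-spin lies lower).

-40

In the high-spin limit (t₂g³ eg¹) the orbital term is -0.6Δₒ = -161 kJ/mol, with no excess pairing.
Low-spin: t₂g⁴ eg⁰, orbital CFSE = -1.6Δₒ = -429 kJ/mol; plus 1 excess pair × P = +228 kJ/mol; total -201 kJ/mol.
The difference is -201 − (-161) = -40 kJ/mol, so low-spin lies lower.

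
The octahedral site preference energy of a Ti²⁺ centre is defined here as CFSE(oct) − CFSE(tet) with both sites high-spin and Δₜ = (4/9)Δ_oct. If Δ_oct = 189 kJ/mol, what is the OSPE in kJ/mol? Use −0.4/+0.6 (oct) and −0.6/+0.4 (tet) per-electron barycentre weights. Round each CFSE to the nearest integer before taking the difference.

Ti²⁺: group 4, so d-count = 4 − 2 = 2.
Octahedral high-spin t2g^2 e_g^0: CFSE = -0.8 × 189 = -151 kJ/mol.
Tetrahedral e^2 t2^0 gives -1.2Δₜ = -1.2 × (4/9) × 189 = -101 kJ/mol.
OSPE = CFSE(oct) − CFSE(tet) = -151 − (-101) = -50 kJ/mol.

-50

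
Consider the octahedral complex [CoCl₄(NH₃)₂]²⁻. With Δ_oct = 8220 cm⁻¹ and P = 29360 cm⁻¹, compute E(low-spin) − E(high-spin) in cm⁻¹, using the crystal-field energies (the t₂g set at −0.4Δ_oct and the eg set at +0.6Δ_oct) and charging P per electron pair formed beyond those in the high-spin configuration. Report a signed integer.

21140

Ligand charges: 4×(-1) from Cl⁻ and 2×(+0) from NH₃ sum to -4; with overall charge -2, Co is +2.
Co²⁺: group 9, so d-count = 9 − 2 = 7.
In the high-spin limit (t₂g⁵ eg²) the orbital term is -0.8Δ_oct = -6576 cm⁻¹, with no excess pairing.
Low-spin: t₂g⁶ eg¹, orbital CFSE = -1.8Δ_oct = -14796 cm⁻¹; plus 1 excess pair × P = +29360 cm⁻¹; total 14564 cm⁻¹.
Thus E(LS) − E(HS) = 21140 cm⁻¹.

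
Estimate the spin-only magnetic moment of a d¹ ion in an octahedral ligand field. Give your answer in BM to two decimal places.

Configuration: t₂g¹ eg⁰ → 1 unpaired electron.
μ(spin-only) = √[1(1+2)] = √3 ≈ 1.73 BM.

1.73 BM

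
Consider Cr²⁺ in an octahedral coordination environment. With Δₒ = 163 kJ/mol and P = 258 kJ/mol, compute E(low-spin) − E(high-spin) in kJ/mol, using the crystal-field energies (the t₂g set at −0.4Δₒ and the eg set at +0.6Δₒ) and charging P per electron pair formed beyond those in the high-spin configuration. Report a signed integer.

95

Group 6 minus oxidation state +2 gives a d⁴ configuration for Cr²⁺.
High-spin d⁴ fills as t₂g³ eg¹ with CFSE 3(−0.4) + 1(+0.6) = -0.6Δₒ = -98 kJ/mol.
For low-spin the configuration is t₂g⁴ eg⁰: orbital energy -1.6 × 163 = -261 kJ/mol, and 1 additional pair relative to high-spin adds 258 kJ/mol, giving -3 kJ/mol.
E(LS) − E(HS) = -3 − (-98) = 95 kJ/mol.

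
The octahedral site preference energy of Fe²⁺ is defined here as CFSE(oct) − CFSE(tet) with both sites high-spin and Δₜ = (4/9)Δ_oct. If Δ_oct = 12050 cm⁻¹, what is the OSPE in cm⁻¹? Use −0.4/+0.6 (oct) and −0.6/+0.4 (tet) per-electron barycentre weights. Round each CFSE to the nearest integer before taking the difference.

-1607

Fe²⁺: group 8, so d-count = 8 − 2 = 6.
Octahedral high-spin t₂g⁴ eg²: CFSE = -0.4 × 12050 = -4820 cm⁻¹.
Tetrahedral: e³ t₂³, CFSE = 3(−0.6) + 3(+0.4) = -0.6Δₜ = -0.6 × (4/9) × 12050 = -3213 cm⁻¹.
OSPE = CFSE(oct) − CFSE(tet) = -4820 − (-3213) = -1607 cm⁻¹.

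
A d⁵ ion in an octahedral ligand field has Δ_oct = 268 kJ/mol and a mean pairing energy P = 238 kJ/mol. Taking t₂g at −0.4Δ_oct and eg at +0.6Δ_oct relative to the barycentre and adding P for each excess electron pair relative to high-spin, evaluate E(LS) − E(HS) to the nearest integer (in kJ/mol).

-60

In the high-spin limit (t₂g³ eg²) the orbital term is 0.0Δ_oct = 0 kJ/mol, with no excess pairing.
Low-spin t₂g⁵ eg⁰ gives -2.0Δ_oct = -536 kJ/mol, but forming 2 extra pairs costs 2P = 476 kJ/mol, so E(LS) = -536 + 476 = -60 kJ/mol.
E(LS) − E(HS) = -60 − (0) = -60 kJ/mol.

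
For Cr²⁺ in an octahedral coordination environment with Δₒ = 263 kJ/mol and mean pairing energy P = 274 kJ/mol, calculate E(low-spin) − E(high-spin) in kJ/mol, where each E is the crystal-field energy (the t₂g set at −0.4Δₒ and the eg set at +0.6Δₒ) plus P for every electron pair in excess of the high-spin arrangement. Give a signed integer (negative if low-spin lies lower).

Cr sits in group 6; removing 2 electrons leaves Cr²⁺ with 6 − 2 = 4 d electrons.
High-spin d⁴ fills as t₂g³ eg¹ with CFSE 3(−0.4) + 1(+0.6) = -0.6Δₒ = -158 kJ/mol.
Low-spin t₂g⁴ eg⁰ gives -1.6Δₒ = -421 kJ/mol, but forming 1 extra pair costs 1P = 274 kJ/mol, so E(LS) = -421 + 274 = -147 kJ/mol.
The difference is -147 − (-158) = 11 kJ/mol, so high-spin lies lower.

11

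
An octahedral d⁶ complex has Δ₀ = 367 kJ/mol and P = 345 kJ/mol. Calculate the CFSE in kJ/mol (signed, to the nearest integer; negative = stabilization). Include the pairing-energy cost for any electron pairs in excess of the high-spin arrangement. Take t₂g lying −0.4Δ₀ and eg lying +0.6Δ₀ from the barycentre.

Δ₀ > P, so pairing is preferred: the ground state is low-spin.
Configuration: t₂g⁶ eg⁰.
Orbital CFSE = -2.4Δ₀ = -2.4 × 367 = -881 kJ/mol.
Excess pairs vs high-spin: 3 − 1 = 2; pairing cost = +690 kJ/mol.
Net CFSE = -881 + 690 = -191 kJ/mol.

-191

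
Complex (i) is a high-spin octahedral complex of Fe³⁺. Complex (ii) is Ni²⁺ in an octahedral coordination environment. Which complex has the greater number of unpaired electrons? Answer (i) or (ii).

(i): Fe sits in group 8; removing 3 electrons leaves Fe³⁺ with 8 − 3 = 5 d electrons; t₂g³ eg² → 5 unpaired.
(ii): Ni is in group 10, so Ni²⁺ is d⁸ (10 − 2 = 8); For octahedral d⁸ the high- and low-spin configurations coincide; t2g^6 e_g^2 → 2 unpaired.
So (i) has more unpaired electrons.

(i)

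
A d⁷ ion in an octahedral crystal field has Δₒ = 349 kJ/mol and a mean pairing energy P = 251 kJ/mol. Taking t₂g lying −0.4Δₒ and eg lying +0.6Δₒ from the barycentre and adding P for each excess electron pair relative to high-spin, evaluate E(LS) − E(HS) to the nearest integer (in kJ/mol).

-98

High-spin: t₂g⁵ eg², CFSE = -0.8Δₒ = -279 kJ/mol.
Low-spin t₂g⁶ eg¹ gives -1.8Δₒ = -628 kJ/mol, but forming 1 extra pair costs 1P = 251 kJ/mol, so E(LS) = -628 + 251 = -377 kJ/mol.
Thus E(LS) − E(HS) = -98 kJ/mol.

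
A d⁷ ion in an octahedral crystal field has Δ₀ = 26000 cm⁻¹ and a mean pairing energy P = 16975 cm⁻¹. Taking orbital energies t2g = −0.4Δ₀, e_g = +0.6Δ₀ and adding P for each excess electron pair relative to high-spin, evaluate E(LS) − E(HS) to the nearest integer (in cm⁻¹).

High-spin d⁷ fills as t2g^5 e_g^2 with CFSE 5(−0.4) + 2(+0.6) = -0.8Δ₀ = -20800 cm⁻¹.
Low-spin: t2g^6 e_g^1, orbital CFSE = -1.8Δ₀ = -46800 cm⁻¹; plus 1 excess pair × P = +16975 cm⁻¹; total -29825 cm⁻¹.
Thus E(LS) − E(HS) = -9025 cm⁻¹.

-9025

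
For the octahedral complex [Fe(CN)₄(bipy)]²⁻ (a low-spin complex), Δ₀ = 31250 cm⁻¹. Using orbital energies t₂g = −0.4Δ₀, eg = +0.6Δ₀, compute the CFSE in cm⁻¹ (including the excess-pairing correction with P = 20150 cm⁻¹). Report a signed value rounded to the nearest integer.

-34700

Ligand charges: 4×(-1) from CN⁻ and 1×(+0) from bipy sum to -4; with overall charge -2, Fe is +2.
Group 8 minus oxidation state +2 gives a d⁶ configuration for Fe²⁺.
Electron filling gives t₂g⁶ eg⁰.
CFSE(orbital) = 6×(-0.4Δ₀) + 0×(0.6Δ₀) = -2.4Δ₀; with Δ₀ = 31250 cm⁻¹ that is -75000 cm⁻¹.
Pairing penalty: 3 pairs vs 1 in the high-spin reference → 2 extra × P = 40300 cm⁻¹.
Combining: -75000 + 40300 = -34700 cm⁻¹.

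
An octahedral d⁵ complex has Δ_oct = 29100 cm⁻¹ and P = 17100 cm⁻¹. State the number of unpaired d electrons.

1

With Δ_oct > P the complex is low-spin.
Configuration: t₂g⁵ eg⁰.
Unpaired electrons: 1.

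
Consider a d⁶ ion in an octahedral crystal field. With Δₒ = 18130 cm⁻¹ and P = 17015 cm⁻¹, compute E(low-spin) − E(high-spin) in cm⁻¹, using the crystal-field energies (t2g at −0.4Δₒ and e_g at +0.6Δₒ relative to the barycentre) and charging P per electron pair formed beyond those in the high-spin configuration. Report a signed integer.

-2230

In the high-spin limit (t2g^4 e_g^2) the orbital term is -0.4Δₒ = -7252 cm⁻¹, with no excess pairing.
For low-spin the configuration is t2g^6 e_g^0: orbital energy -2.4 × 18130 = -43512 cm⁻¹, and 2 additional pairs relative to high-spin add 34030 cm⁻¹, giving -9482 cm⁻¹.
Thus E(LS) − E(HS) = -2230 cm⁻¹.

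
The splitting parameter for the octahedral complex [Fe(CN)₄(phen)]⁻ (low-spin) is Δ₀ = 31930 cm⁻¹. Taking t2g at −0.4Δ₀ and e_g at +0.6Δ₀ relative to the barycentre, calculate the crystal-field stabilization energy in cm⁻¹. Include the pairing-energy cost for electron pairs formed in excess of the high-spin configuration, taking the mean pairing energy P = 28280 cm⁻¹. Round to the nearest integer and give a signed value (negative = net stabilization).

Ligand charges: 4×(-1) from CN⁻ and 1×(+0) from phen sum to -4; with overall charge -1, Fe is +3.
Fe sits in group 8; removing 3 electrons leaves Fe³⁺ with 8 − 3 = 5 d electrons.
The d⁵ electrons fill as t2g^5 e_g^0.
CFSE(orbital) = 5×(-0.4Δ₀) + 0×(0.6Δ₀) = -2.0Δ₀; with Δ₀ = 31930 cm⁻¹ that is -63860 cm⁻¹.
High-spin d⁵ would be t2g^3 e_g^2 with 0 pairs; low-spin has 2, so 2 excess pairs cost +2P = +56560 cm⁻¹.
Overall CFSE = -63860 + 56560 = -7300 cm⁻¹.

-7300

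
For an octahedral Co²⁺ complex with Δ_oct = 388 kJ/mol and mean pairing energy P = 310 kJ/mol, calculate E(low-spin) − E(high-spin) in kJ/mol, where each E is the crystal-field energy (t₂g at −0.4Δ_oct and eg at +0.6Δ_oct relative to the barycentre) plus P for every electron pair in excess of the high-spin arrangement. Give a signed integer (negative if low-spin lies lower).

-78

Group 9 minus oxidation state +2 gives a d⁷ configuration for Co²⁺.
High-spin d⁷ fills as t₂g⁵ eg² with CFSE 5(−0.4) + 2(+0.6) = -0.8Δ_oct = -310 kJ/mol.
For low-spin the configuration is t₂g⁶ eg¹: orbital energy -1.8 × 388 = -698 kJ/mol, and 1 additional pair relative to high-spin adds 310 kJ/mol, giving -388 kJ/mol.
Thus E(LS) − E(HS) = -78 kJ/mol.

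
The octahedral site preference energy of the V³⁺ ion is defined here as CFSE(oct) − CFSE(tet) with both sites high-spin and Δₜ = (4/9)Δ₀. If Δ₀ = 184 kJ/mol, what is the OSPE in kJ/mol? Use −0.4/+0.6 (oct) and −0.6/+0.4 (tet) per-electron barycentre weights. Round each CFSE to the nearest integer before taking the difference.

V sits in group 5; removing 3 electrons leaves V³⁺ with 5 − 3 = 2 d electrons.
Octahedral (high-spin): t2g^2 e_g^0, CFSE = 2(−0.4) + 0(+0.6) = -0.8Δ₀ = -0.8 × 184 = -147 kJ/mol.
In a tetrahedral site the filling is e^2 t2^0: CFSE(tet) = -1.2Δₜ = -1.2 × (4/9)(184) = -98 kJ/mol.
Subtracting, OSPE = -147 − (-98) = -49 kJ/mol.

-49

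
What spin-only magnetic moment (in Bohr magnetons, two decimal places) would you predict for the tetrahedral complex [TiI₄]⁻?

Each I⁻ contributes -1; 4 × (-1) = -4. With overall charge -1, Ti is in the +3 oxidation state.
Group 4 minus oxidation state +3 gives a d¹ configuration for Ti³⁺.
With tetrahedral geometry the complex is necessarily high-spin.
Configuration: e¹ t₂⁰ → 1 unpaired electron.
μ(spin-only) = √[1(1+2)] = √3 ≈ 1.73 Bohr magnetons.

1.73 Bohr magnetons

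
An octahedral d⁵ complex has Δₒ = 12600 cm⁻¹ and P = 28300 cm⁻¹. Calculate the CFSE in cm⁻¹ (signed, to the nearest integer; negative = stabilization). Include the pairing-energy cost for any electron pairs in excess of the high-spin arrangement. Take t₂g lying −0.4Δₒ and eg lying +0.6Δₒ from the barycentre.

0

Here Δₒ < P (12600 < 28300), so the high-spin state is favoured.
Filling d⁵ accordingly: t₂g³ eg².
Orbital CFSE = 0.0Δₒ = 0.0 × 12600 = 0 cm⁻¹.
High-spin has no excess pairs, so no pairing correction applies.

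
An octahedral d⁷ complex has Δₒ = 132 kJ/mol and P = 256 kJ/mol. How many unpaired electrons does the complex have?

Δₒ < P, so pairing is avoided: the ground state is high-spin.
That gives t2g^5 e_g^2.
Unpaired electrons: 3.

3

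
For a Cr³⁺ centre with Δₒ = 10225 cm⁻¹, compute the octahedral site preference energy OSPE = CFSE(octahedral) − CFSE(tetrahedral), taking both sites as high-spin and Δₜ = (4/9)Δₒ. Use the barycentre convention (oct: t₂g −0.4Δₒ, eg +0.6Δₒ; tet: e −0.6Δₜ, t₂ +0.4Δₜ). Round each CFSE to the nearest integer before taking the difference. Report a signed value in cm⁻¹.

Cr is in group 6, so Cr³⁺ is d³ (6 − 3 = 3).
Octahedral (high-spin): t2g^3 e_g^0, CFSE = 3(−0.4) + 0(+0.6) = -1.2Δₒ = -1.2 × 10225 = -12270 cm⁻¹.
Tetrahedral e^2 t2^1 gives -0.8Δₜ = -0.8 × (4/9) × 10225 = -3636 cm⁻¹.
OSPE = CFSE(oct) − CFSE(tet) = -12270 − (-3636) = -8634 cm⁻¹.

-8634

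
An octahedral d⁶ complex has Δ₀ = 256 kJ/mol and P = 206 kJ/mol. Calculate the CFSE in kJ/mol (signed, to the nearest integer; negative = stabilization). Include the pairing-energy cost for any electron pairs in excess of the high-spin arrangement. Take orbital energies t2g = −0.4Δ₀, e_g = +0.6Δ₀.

-202

Since Δ₀ = 256 kJ/mol > P = 206 kJ/mol, the complex adopts the low-spin configuration.
Filling d⁶ accordingly: t2g^6 e_g^0.
Orbital CFSE = -2.4Δ₀ = -2.4 × 256 = -614 kJ/mol.
Excess pairs vs high-spin: 3 − 1 = 2; pairing cost = +412 kJ/mol.
Net CFSE = -614 + 412 = -202 kJ/mol.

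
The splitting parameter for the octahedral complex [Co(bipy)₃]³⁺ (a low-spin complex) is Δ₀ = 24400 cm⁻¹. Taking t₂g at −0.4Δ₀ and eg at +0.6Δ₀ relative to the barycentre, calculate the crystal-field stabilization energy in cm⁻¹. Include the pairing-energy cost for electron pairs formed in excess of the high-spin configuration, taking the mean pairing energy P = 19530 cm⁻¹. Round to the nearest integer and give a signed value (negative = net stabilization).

-19500

bipy is neutral, so the +3 overall charge sits on Co: oxidation state +3.
Co is in group 9, so Co³⁺ is d⁶ (9 − 3 = 6).
The d⁶ electrons fill as t₂g⁶ eg⁰.
The orbital stabilization is -2.4Δ₀ = -2.4 × 24400 = -58560 cm⁻¹.
Relative to high-spin t₂g⁴ eg² (1 paired), the low-spin configuration has 2 additional pairs, contributing +2 × 19530 = +39060 cm⁻¹.
Net CFSE = -58560 + 39060 = -19500 cm⁻¹.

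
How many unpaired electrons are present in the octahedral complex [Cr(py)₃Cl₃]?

3

Ligand charges: 3×(+0) from py and 3×(-1) from Cl⁻ sum to -3; with overall charge +0, Cr is +3.
Cr sits in group 6; removing 3 electrons leaves Cr³⁺ with 6 − 3 = 3 d electrons.
Configuration: t2g^3 e_g^0, giving 3 unpaired electrons.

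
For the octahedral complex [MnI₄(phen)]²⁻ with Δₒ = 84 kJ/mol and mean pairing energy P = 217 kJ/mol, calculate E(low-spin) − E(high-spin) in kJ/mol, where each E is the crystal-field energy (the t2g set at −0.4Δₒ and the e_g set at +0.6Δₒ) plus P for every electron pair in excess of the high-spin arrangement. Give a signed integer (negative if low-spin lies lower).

266

Ligand charges: 4×(-1) from I⁻ and 1×(+0) from phen sum to -4; with overall charge -2, Mn is +2.
Mn is in group 7, so Mn²⁺ is d⁵ (7 − 2 = 5).
High-spin d⁵ fills as t2g^3 e_g^2 with CFSE 3(−0.4) + 2(+0.6) = 0.0Δₒ = 0 kJ/mol.
Low-spin: t2g^5 e_g^0, orbital CFSE = -2.0Δₒ = -168 kJ/mol; plus 2 excess pairs × P = +434 kJ/mol; total 266 kJ/mol.
Thus E(LS) − E(HS) = 266 kJ/mol.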